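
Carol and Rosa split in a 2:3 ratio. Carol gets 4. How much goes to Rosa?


Find the multiplier:
4 / 2 = 2
Apply to Rosa's share:
3 x 2 = 6

6


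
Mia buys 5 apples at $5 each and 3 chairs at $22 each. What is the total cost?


Cost of apples:
5 x $5 = $25
Cost of chairs:
3 x $22 = $66
Add both:
$25 + $66 = $91

$91


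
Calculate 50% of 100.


Convert percentage to decimal:
50% = 0.5
Multiply:
100 x 0.5 = 50

50


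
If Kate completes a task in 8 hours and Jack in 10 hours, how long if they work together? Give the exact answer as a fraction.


Kate's rate: 1/8 of the job per hour
Jack's rate: 1/10 of the job per hour
Combined rate: 1/8 + 1/10 = 9/40 per hour
Time = 1 / (9/40) = 40/9 hours (≈ 4.44 hours)

40/9 hours


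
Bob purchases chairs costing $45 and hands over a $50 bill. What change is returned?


Start with the amount paid:
$50
Subtract the price:
$50 - $45 = $5

$5


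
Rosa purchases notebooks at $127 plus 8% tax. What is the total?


Calculate the tax:
8% of $127 = $10.16
Add tax to price:
$127 + $10.16 = $137.16

$137.16


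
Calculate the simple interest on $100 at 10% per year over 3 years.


Use the formula I = P x R x T / 100
P x R x T = 100 x 10 x 3 = 3000
I = 3000 / 100 = $30

$30


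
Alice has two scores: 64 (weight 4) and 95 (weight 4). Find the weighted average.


Weighted sum:
4 x 64 + 4 x 95 = 636
Total weight:
4 + 4 = 8
Weighted average:
636 / 8 = 79.5

79.5


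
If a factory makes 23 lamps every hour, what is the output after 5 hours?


Production rate: 23 lamps per hour
Time: 5 hours
Total: 23 x 5 = 115 lamps

115 lamps


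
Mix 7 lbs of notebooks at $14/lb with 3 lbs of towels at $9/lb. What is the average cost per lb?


Cost of notebooks:
7 x $14 = $98
Cost of towels:
3 x $9 = $27
Total cost: $98 + $27 = $125
Total weight: 10 lbs
Average: $125 / 10 = $12.50/lb

$12.50/lb


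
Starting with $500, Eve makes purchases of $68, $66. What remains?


Add up expenses:
$68 + $66 = $134
Subtract from budget:
$500 - $134 = $366

$366


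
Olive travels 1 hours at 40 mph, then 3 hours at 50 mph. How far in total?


Leg 1 distance:
40 x 1 = 40 miles
Leg 2 distance:
50 x 3 = 150 miles
Total distance:
40 + 150 = 190 miles

190 miles


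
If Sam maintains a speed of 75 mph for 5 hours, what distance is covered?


Use the formula: distance = speed x time
Speed = 75 mph, Time = 5 hours
75 x 5 = 375 miles

375 miles


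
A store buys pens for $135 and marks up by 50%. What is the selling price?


Calculate the markup amount:
50% of $135 = $67.50
Add to cost:
$135 + $67.50 = $202.50

$202.50


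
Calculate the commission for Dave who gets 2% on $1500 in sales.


Convert rate to decimal:
2% = 0.02
Multiply by sales:
$1500 x 0.02 = $30

$30


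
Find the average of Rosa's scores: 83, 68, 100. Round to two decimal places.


Add the scores:
83 + 68 + 100 = 251
Divide by the number of tests:
251 / 3 = 83.6666... ≈ 83.67

83.67


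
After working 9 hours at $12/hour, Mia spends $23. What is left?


Calculate earnings:
9 x $12 = $108
Subtract spending:
$108 - $23 = $85

$85


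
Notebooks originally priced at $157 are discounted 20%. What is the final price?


Calculate the discount amount:
20% of $157 = $31.40
Subtract from original:
$157 - $31.40 = $125.60

$125.60


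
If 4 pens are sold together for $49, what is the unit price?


Total cost: $49
Number of items: 4
Unit price: $49 / 4 = $12.25

$12.25


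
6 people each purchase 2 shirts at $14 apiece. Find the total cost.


Cost per person:
2 x $14 = $28
Group total:
6 x $28 = $168

$168


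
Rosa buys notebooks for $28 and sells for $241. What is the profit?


Selling price = $241
Cost price = $28
Profit = selling price - cost price:
Profit = $241 - $28 = $213

$213


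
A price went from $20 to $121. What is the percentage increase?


Find the absolute change:
|121 - 20| = 101
Divide by original and multiply by 100:
101 / 20 x 100 = 505%

505%


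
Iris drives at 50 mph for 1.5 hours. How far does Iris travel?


Use the formula: distance = speed x time
Speed = 50 mph, Time = 1.5 hours
50 x 1.5 = 75 miles

75 miles


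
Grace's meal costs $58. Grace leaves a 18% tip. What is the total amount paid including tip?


Calculate the tip:
18% of $58 = $10.44
Add tip to meal cost:
$58 + $10.44 = $68.44

$68.44


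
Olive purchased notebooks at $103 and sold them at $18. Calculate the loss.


Selling price = $18
Cost price = $103
Loss = cost price - selling price:
Loss = $103 - $18 = $85

$85


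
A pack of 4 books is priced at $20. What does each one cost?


Total cost: $20
Number of items: 4
Unit price: $20 / 4 = $5

$5


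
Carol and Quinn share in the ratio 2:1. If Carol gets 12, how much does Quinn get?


Find the multiplier:
12 / 2 = 6
Apply to Quinn's share:
1 x 6 = 6

6


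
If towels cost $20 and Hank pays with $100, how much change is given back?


Start with the amount paid:
$100
Subtract the price:
$100 - $20 = $80

$80


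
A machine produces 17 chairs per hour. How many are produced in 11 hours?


Production rate: 17 chairs per hour
Time: 11 hours
Total: 17 x 11 = 187 chairs

187 chairs


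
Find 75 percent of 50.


Convert percentage to decimal:
75% = 0.75
Multiply:
50 x 0.75 = 37.5

37.5


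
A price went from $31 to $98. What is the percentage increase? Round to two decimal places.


Find the absolute change:
|98 - 31| = 67
Divide by original and multiply by 100:
67 / 31 x 100 = 216.1290...% ≈ 216.13%

216.13%


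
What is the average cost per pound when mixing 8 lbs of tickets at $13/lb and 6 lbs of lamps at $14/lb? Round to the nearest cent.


Cost of tickets:
8 x $13 = $104
Cost of lamps:
6 x $14 = $84
Total cost: $104 + $84 = $188
Total weight: 14 lbs
Average: $188 / 14 = $13.4285... ≈ $13.43/lb

$13.43/lb


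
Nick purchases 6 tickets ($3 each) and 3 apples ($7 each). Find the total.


Cost of tickets:
6 x $3 = $18
Cost of apples:
3 x $7 = $21
Add both:
$18 + $21 = $39

$39


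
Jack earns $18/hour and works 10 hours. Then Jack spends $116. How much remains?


Calculate earnings:
10 x $18 = $180
Subtract spending:
$180 - $116 = $64

$64


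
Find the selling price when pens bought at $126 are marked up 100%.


Calculate the markup amount:
100% of $126 = $126
Add to cost:
$126 + $126 = $252

$252


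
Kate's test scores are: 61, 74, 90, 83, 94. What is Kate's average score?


Add the scores:
61 + 74 + 90 + 83 + 94 = 402
Divide by the number of tests:
402 / 5 = 80.4

80.4


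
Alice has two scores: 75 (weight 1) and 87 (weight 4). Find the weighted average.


Weighted sum:
1 x 75 + 4 x 87 = 423
Total weight:
1 + 4 = 5
Weighted average:
423 / 5 = 84.6

84.6


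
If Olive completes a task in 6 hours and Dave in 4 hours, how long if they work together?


Olive's rate: 1/6 of the job per hour
Dave's rate: 1/4 of the job per hour
Combined rate: 1/6 + 1/4 = 5/12 per hour
Time = 1 / (5/12) = 12/5 = 2.4 hours

2.4 hours


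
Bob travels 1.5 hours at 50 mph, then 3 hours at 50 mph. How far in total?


Leg 1 distance:
50 x 1.5 = 75 miles
Leg 2 distance:
50 x 3 = 150 miles
Total distance:
75 + 150 = 225 miles

225 miles


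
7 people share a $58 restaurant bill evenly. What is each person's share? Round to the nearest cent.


Total bill: $58
Number of people: 7
Each pays: $58 / 7 = $8.2857... ≈ $8.29

$8.29


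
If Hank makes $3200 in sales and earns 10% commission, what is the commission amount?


Convert rate to decimal:
10% = 0.1
Multiply by sales:
$3200 x 0.1 = $320

$320


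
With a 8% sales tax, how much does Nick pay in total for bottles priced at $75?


Calculate the tax:
8% of $75 = $6
Add tax to price:
$75 + $6 = $81

$81


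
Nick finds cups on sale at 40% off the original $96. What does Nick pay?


Calculate the discount amount:
40% of $96 = $38.40
Subtract from original:
$96 - $38.40 = $57.60

$57.60


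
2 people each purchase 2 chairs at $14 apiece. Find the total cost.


Cost per person:
2 x $14 = $28
Group total:
2 x $28 = $56

$56


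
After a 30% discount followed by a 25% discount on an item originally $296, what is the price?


First discount:
30% of $296 = $88.80
Price after first discount:
$296 - $88.80 = $207.20
Second discount:
25% of $207.20 = $51.80
Final price:
$207.20 - $51.80 = $155.40

$155.40


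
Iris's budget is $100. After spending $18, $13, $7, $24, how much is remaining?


Add up expenses:
$18 + $13 + $7 + $24 = $62
Subtract from budget:
$100 - $62 = $38

$38


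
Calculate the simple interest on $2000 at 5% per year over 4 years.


Use the formula I = P x R x T / 100
P x R x T = 2000 x 5 x 4 = 40000
I = 40000 / 100 = $400

$400


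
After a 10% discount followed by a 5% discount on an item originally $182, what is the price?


First discount:
10% of $182 = $18.20
Price after first discount:
$182 - $18.20 = $163.80
Second discount:
5% of $163.80 = $8.19
Final price:
$163.80 - $8.19 = $155.61

$155.61


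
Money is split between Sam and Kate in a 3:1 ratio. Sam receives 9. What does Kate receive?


Find the multiplier:
9 / 3 = 3
Apply to Kate's share:
1 x 3 = 3

3


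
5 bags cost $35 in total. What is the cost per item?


Total cost: $35
Number of items: 5
Unit price: $35 / 5 = $7

$7


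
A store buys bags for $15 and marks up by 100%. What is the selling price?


Calculate the markup amount:
100% of $15 = $15
Add to cost:
$15 + $15 = $30

$30


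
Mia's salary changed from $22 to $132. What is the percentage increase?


Find the absolute change:
|132 - 22| = 110
Divide by original and multiply by 100:
110 / 22 x 100 = 500%

500%


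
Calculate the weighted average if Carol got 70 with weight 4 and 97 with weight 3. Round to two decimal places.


Weighted sum:
4 x 70 + 3 x 97 = 571
Total weight:
4 + 3 = 7
Weighted average:
571 / 7 = 81.5714... ≈ 81.57

81.57


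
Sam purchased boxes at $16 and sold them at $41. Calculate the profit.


Selling price = $41
Cost price = $16
Profit = selling price - cost price:
Profit = $41 - $16 = $25

$25


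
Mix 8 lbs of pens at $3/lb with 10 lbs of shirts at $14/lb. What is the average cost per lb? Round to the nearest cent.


Cost of pens:
8 x $3 = $24
Cost of shirts:
10 x $14 = $140
Total cost: $24 + $140 = $164
Total weight: 18 lbs
Average: $164 / 18 = $9.1111... ≈ $9.11/lb

$9.11/lb


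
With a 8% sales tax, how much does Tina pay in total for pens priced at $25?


Calculate the tax:
8% of $25 = $2
Add tax to price:
$25 + $2 = $27

$27


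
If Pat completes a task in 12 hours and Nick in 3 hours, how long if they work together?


Pat's rate: 1/12 of the job per hour
Nick's rate: 1/3 of the job per hour
Combined rate: 1/12 + 1/3 = 5/12 per hour
Time = 1 / (5/12) = 12/5 = 2.4 hours

2.4 hours


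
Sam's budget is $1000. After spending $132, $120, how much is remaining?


Add up expenses:
$132 + $120 = $252
Subtract from budget:
$1000 - $252 = $748

$748


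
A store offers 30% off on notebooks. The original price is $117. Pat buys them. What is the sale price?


Calculate the discount amount:
30% of $117 = $35.10
Subtract from original:
$117 - $35.10 = $81.90

$81.90


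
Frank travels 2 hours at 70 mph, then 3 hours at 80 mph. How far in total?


Leg 1 distance:
70 x 2 = 140 miles
Leg 2 distance:
80 x 3 = 240 miles
Total distance:
140 + 240 = 380 miles

380 miles


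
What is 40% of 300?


Convert percentage to decimal:
40% = 0.4
Multiply:
300 x 0.4 = 120

120


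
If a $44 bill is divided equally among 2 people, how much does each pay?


Total bill: $44
Number of people: 2
Each pays: $44 / 2 = $22

$22


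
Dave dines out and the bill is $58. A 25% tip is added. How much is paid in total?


Calculate the tip:
25% of $58 = $14.50
Add tip to meal cost:
$58 + $14.50 = $72.50

$72.50


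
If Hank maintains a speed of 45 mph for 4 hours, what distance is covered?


Use the formula: distance = speed x time
Speed = 45 mph, Time = 4 hours
45 x 4 = 180 miles

180 miles


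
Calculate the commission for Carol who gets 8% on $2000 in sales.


Convert rate to decimal:
8% = 0.08
Multiply by sales:
$2000 x 0.08 = $160

$160


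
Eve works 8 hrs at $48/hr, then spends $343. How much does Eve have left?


Calculate earnings:
8 x $48 = $384
Subtract spending:
$384 - $343 = $41

$41


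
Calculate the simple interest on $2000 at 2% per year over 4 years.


Use the formula I = P x R x T / 100
P x R x T = 2000 x 2 x 4 = 16000
I = 16000 / 100 = $160

$160


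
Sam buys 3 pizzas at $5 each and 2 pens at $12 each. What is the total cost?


Cost of pizzas:
3 x $5 = $15
Cost of pens:
2 x $12 = $24
Add both:
$15 + $24 = $39

$39


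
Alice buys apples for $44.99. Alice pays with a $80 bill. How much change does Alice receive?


Start with the amount paid:
$80
Subtract the price:
$80 - $44.99 = $35.01

$35.01


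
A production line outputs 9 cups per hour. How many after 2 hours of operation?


Production rate: 9 cups per hour
Time: 2 hours
Total: 9 x 2 = 18 cups

18 cups


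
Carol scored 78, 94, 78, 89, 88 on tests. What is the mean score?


Add the scores:
78 + 94 + 78 + 89 + 88 = 427
Divide by the number of tests:
427 / 5 = 85.4

85.4


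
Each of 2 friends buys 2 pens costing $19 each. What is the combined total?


Cost per person:
2 x $19 = $38
Group total:
2 x $38 = $76

$76


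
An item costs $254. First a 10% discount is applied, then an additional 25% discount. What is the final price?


First discount:
10% of $254 = $25.40
Price after first discount:
$254 - $25.40 = $228.60
Second discount:
25% of $228.60 = $57.15
Final price:
$228.60 - $57.15 = $171.45

$171.45


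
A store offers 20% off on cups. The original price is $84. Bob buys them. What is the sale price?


Calculate the discount amount:
20% of $84 = $16.80
Subtract from original:
$84 - $16.80 = $67.20

$67.20


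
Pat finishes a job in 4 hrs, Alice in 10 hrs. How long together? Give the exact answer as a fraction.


Pat's rate: 1/4 of the job per hour
Alice's rate: 1/10 of the job per hour
Combined rate: 1/4 + 1/10 = 7/20 per hour
Time = 1 / (7/20) = 20/7 hours (≈ 2.86 hours)

20/7 hours


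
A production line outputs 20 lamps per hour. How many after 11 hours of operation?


Production rate: 20 lamps per hour
Time: 11 hours
Total: 20 x 11 = 220 lamps

220 lamps


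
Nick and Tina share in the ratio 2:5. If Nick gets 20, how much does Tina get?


Find the multiplier:
20 / 2 = 10
Apply to Tina's share:
5 x 10 = 50

50


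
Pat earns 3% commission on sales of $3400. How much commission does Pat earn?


Convert rate to decimal:
3% = 0.03
Multiply by sales:
$3400 x 0.03 = $102

$102


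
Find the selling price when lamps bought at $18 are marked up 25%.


Calculate the markup amount:
25% of $18 = $4.50
Add to cost:
$18 + $4.50 = $22.50

$22.50


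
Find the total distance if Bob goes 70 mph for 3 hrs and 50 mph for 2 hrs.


Leg 1 distance:
70 x 3 = 210 miles
Leg 2 distance:
50 x 2 = 100 miles
Total distance:
210 + 100 = 310 miles

310 miles


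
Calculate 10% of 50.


Convert percentage to decimal:
10% = 0.1
Multiply:
50 x 0.1 = 5

5


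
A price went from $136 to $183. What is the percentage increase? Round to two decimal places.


Find the absolute change:
|183 - 136| = 47
Divide by original and multiply by 100:
47 / 136 x 100 = 34.5588...% ≈ 34.56%

34.56%


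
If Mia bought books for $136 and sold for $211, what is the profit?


Selling price = $211
Cost price = $136
Profit = selling price - cost price:
Profit = $211 - $136 = $75

$75


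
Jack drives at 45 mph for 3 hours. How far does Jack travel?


Use the formula: distance = speed x time
Speed = 45 mph, Time = 3 hours
45 x 3 = 135 miles

135 miles


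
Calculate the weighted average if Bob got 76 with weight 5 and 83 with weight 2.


Weighted sum:
5 x 76 + 2 x 83 = 546
Total weight:
5 + 2 = 7
Weighted average:
546 / 7 = 78

78


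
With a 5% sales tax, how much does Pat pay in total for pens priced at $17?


Calculate the tax:
5% of $17 = $0.85
Add tax to price:
$17 + $0.85 = $17.85

$17.85


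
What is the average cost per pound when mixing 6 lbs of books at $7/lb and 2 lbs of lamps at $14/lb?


Cost of books:
6 x $7 = $42
Cost of lamps:
2 x $14 = $28
Total cost: $42 + $28 = $70
Total weight: 8 lbs
Average: $70 / 8 = $8.75/lb

$8.75/lb


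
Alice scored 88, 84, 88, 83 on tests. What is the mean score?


Add the scores:
88 + 84 + 88 + 83 = 343
Divide by the number of tests:
343 / 4 = 85.75

85.75


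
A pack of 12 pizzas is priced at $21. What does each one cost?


Total cost: $21
Number of items: 12
Unit price: $21 / 12 = $1.75

$1.75


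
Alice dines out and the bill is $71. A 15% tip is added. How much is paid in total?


Calculate the tip:
15% of $71 = $10.65
Add tip to meal cost:
$71 + $10.65 = $81.65

$81.65


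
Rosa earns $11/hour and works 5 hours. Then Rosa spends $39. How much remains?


Calculate earnings:
5 x $11 = $55
Subtract spending:
$55 - $39 = $16

$16


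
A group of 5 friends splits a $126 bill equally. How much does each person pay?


Total bill: $126
Number of people: 5
Each pays: $126 / 5 = $25.20

$25.20


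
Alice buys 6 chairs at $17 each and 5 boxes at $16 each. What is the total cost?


Cost of chairs:
6 x $17 = $102
Cost of boxes:
5 x $16 = $80
Add both:
$102 + $80 = $182

$182


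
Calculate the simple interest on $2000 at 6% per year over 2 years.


Use the formula I = P x R x T / 100
P x R x T = 2000 x 6 x 2 = 24000
I = 24000 / 100 = $240

$240


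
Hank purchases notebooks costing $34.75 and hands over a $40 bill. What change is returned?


Start with the amount paid:
$40
Subtract the price:
$40 - $34.75 = $5.25

$5.25


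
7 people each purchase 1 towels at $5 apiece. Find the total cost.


Cost per person:
1 x $5 = $5
Group total:
7 x $5 = $35

$35


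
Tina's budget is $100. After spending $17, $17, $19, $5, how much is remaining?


Add up expenses:
$17 + $17 + $19 + $5 = $58
Subtract from budget:
$100 - $58 = $42

$42


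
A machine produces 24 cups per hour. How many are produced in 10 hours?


Production rate: 24 cups per hour
Time: 10 hours
Total: 24 x 10 = 240 cups

240 cups


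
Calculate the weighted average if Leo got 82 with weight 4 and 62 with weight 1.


Weighted sum:
4 x 82 + 1 x 62 = 390
Total weight:
4 + 1 = 5
Weighted average:
390 / 5 = 78

78


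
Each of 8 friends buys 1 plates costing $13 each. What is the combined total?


Cost per person:
1 x $13 = $13
Group total:
8 x $13 = $104

$104


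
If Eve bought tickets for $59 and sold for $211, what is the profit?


Selling price = $211
Cost price = $59
Profit = selling price - cost price:
Profit = $211 - $59 = $152

$152


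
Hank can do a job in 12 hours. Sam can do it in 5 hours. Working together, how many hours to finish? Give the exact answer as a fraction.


Hank's rate: 1/12 of the job per hour
Sam's rate: 1/5 of the job per hour
Combined rate: 1/12 + 1/5 = 17/60 per hour
Time = 1 / (17/60) = 60/17 hours (≈ 3.53 hours)

60/17 hours


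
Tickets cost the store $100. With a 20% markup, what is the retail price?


Calculate the markup amount:
20% of $100 = $20
Add to cost:
$100 + $20 = $120

$120


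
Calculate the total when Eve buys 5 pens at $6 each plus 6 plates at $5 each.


Cost of pens:
5 x $6 = $30
Cost of plates:
6 x $5 = $30
Add both:
$30 + $30 = $60

$60


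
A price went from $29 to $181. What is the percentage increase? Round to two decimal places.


Find the absolute change:
|181 - 29| = 152
Divide by original and multiply by 100:
152 / 29 x 100 = 524.1379...% ≈ 524.14%

524.14%


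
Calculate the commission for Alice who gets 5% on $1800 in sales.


Convert rate to decimal:
5% = 0.05
Multiply by sales:
$1800 x 0.05 = $90

$90


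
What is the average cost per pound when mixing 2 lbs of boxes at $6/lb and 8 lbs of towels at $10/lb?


Cost of boxes:
2 x $6 = $12
Cost of towels:
8 x $10 = $80
Total cost: $12 + $80 = $92
Total weight: 10 lbs
Average: $92 / 10 = $9.20/lb

$9.20/lb


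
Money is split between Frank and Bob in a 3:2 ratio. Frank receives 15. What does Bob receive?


Find the multiplier:
15 / 3 = 5
Apply to Bob's share:
2 x 5 = 10

10


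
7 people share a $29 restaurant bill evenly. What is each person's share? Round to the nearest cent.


Total bill: $29
Number of people: 7
Each pays: $29 / 7 = $4.1428... ≈ $4.14

$4.14


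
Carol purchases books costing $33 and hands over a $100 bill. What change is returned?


Start with the amount paid:
$100
Subtract the price:
$100 - $33 = $67

$67


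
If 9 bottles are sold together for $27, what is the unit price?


Total cost: $27
Number of items: 9
Unit price: $27 / 9 = $3

$3


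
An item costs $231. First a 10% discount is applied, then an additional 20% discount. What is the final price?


First discount:
10% of $231 = $23.10
Price after first discount:
$231 - $23.10 = $207.90
Second discount:
20% of $207.90 = $41.58
Final price:
$207.90 - $41.58 = $166.32

$166.32


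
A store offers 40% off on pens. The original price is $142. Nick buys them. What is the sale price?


Calculate the discount amount:
40% of $142 = $56.80
Subtract from original:
$142 - $56.80 = $85.20

$85.20


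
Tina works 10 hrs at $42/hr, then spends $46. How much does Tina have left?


Calculate earnings:
10 x $42 = $420
Subtract spending:
$420 - $46 = $374

$374


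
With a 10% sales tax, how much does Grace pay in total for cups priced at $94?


Calculate the tax:
10% of $94 = $9.40
Add tax to price:
$94 + $9.40 = $103.40

$103.40


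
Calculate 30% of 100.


Convert percentage to decimal:
30% = 0.3
Multiply:
100 x 0.3 = 30

30


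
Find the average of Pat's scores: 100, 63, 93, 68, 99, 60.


Add the scores:
100 + 63 + 93 + 68 + 99 + 60 = 483
Divide by the number of tests:
483 / 6 = 80.5

80.5


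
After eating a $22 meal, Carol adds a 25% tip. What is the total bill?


Calculate the tip:
25% of $22 = $5.50
Add tip to meal cost:
$22 + $5.50 = $27.50

$27.50


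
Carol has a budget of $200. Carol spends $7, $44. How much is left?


Add up expenses:
$7 + $44 = $51
Subtract from budget:
$200 - $51 = $149

$149


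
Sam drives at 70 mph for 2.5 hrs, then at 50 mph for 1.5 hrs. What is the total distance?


Leg 1 distance:
70 x 2.5 = 175 miles
Leg 2 distance:
50 x 1.5 = 75 miles
Total distance:
175 + 75 = 250 miles

250 miles


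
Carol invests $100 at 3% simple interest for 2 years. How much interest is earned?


Use the formula I = P x R x T / 100
P x R x T = 100 x 3 x 2 = 600
I = 600 / 100 = $6

$6


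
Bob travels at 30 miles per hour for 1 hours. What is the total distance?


Use the formula: distance = speed x time
Speed = 30 mph, Time = 1 hours
30 x 1 = 30 miles

30 miles


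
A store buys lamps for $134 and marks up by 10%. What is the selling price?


Calculate the markup amount:
10% of $134 = $13.40
Add to cost:
$134 + $13.40 = $147.40

$147.40


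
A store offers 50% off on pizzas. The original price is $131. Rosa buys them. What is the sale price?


Calculate the discount amount:
50% of $131 = $65.50
Subtract from original:
$131 - $65.50 = $65.50

$65.50


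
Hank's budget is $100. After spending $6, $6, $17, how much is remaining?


Add up expenses:
$6 + $6 + $17 = $29
Subtract from budget:
$100 - $29 = $71

$71


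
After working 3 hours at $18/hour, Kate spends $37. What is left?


Calculate earnings:
3 x $18 = $54
Subtract spending:
$54 - $37 = $17

$17


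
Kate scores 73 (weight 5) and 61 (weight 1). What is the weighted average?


Weighted sum:
5 x 73 + 1 x 61 = 426
Total weight:
5 + 1 = 6
Weighted average:
426 / 6 = 71

71


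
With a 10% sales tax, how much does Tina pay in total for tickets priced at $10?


Calculate the tax:
10% of $10 = $1
Add tax to price:
$10 + $1 = $11

$11


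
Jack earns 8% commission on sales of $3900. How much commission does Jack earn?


Convert rate to decimal:
8% = 0.08
Multiply by sales:
$3900 x 0.08 = $312

$312


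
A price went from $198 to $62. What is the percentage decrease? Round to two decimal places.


Find the absolute change:
|62 - 198| = 136
Divide by original and multiply by 100:
136 / 198 x 100 = 68.6868...% ≈ 68.69%

68.69%


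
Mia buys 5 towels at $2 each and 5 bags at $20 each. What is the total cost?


Cost of towels:
5 x $2 = $10
Cost of bags:
5 x $20 = $100
Add both:
$10 + $100 = $110

$110


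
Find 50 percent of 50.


Convert percentage to decimal:
50% = 0.5
Multiply:
50 x 0.5 = 25

25


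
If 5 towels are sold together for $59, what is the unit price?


Total cost: $59
Number of items: 5
Unit price: $59 / 5 = $11.80

$11.80


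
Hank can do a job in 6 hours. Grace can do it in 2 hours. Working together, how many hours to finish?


Hank's rate: 1/6 of the job per hour
Grace's rate: 1/2 of the job per hour
Combined rate: 1/6 + 1/2 = 2/3 per hour
Time = 1 / (2/3) = 3/2 = 1.5 hours

1.5 hours


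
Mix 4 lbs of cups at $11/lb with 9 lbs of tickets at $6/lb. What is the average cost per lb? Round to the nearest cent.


Cost of cups:
4 x $11 = $44
Cost of tickets:
9 x $6 = $54
Total cost: $44 + $54 = $98
Total weight: 13 lbs
Average: $98 / 13 = $7.5384... ≈ $7.54/lb

$7.54/lb


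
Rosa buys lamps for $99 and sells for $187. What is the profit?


Selling price = $187
Cost price = $99
Profit = selling price - cost price:
Profit = $187 - $99 = $88

$88


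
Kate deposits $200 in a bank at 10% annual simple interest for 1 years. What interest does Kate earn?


Use the formula I = P x R x T / 100
P x R x T = 200 x 10 x 1 = 2000
I = 2000 / 100 = $20

$20


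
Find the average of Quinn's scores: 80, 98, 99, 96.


Add the scores:
80 + 98 + 99 + 96 = 373
Divide by the number of tests:
373 / 4 = 93.25

93.25


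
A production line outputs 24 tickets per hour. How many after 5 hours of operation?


Production rate: 24 tickets per hour
Time: 5 hours
Total: 24 x 5 = 120 tickets

120 tickets


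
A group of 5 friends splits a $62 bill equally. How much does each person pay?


Total bill: $62
Number of people: 5
Each pays: $62 / 5 = $12.40

$12.40


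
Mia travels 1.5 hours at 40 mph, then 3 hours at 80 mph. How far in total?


Leg 1 distance:
40 x 1.5 = 60 miles
Leg 2 distance:
80 x 3 = 240 miles
Total distance:
60 + 240 = 300 miles

300 miles


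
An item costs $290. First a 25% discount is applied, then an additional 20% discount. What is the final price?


First discount:
25% of $290 = $72.50
Price after first discount:
$290 - $72.50 = $217.50
Second discount:
20% of $217.50 = $43.50
Final price:
$217.50 - $43.50 = $174

$174


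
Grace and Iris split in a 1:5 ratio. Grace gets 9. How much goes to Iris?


Find the multiplier:
9 / 1 = 9
Apply to Iris's share:
5 x 9 = 45

45


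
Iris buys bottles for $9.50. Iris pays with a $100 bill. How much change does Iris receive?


Start with the amount paid:
$100
Subtract the price:
$100 - $9.50 = $90.50

$90.50


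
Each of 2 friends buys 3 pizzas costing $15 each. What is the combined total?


Cost per person:
3 x $15 = $45
Group total:
2 x $45 = $90

$90


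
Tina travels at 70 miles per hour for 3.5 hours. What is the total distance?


Use the formula: distance = speed x time
Speed = 70 mph, Time = 3.5 hours
70 x 3.5 = 245 miles

245 miles


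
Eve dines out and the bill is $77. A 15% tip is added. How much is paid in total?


Calculate the tip:
15% of $77 = $11.55
Add tip to meal cost:
$77 + $11.55 = $88.55

$88.55


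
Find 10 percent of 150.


Convert percentage to decimal:
10% = 0.1
Multiply:
150 x 0.1 = 15

15


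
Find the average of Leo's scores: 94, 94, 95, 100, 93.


Add the scores:
94 + 94 + 95 + 100 + 93 = 476
Divide by the number of tests:
476 / 5 = 95.2

95.2


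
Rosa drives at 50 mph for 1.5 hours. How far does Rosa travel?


Use the formula: distance = speed x time
Speed = 50 mph, Time = 1.5 hours
50 x 1.5 = 75 miles

75 miles


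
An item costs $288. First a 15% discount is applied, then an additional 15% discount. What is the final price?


First discount:
15% of $288 = $43.20
Price after first discount:
$288 - $43.20 = $244.80
Second discount:
15% of $244.80 = $36.72
Final price:
$244.80 - $36.72 = $208.08

$208.08


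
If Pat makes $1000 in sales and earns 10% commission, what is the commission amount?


Convert rate to decimal:
10% = 0.1
Multiply by sales:
$1000 x 0.1 = $100

$100


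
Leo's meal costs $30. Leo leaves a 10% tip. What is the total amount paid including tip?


Calculate the tip:
10% of $30 = $3
Add tip to meal cost:
$30 + $3 = $33

$33


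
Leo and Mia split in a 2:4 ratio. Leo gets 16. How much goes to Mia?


Find the multiplier:
16 / 2 = 8
Apply to Mia's share:
4 x 8 = 32

32


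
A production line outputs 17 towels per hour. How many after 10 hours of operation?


Production rate: 17 towels per hour
Time: 10 hours
Total: 17 x 10 = 170 towels

170 towels


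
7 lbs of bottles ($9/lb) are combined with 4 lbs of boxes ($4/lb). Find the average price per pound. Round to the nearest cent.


Cost of bottles:
7 x $9 = $63
Cost of boxes:
4 x $4 = $16
Total cost: $63 + $16 = $79
Total weight: 11 lbs
Average: $79 / 11 = $7.1818... ≈ $7.18/lb

$7.18/lb


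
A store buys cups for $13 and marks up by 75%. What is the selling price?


Calculate the markup amount:
75% of $13 = $9.75
Add to cost:
$13 + $9.75 = $22.75

$22.75


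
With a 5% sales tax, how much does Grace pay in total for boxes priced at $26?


Calculate the tax:
5% of $26 = $1.30
Add tax to price:
$26 + $1.30 = $27.30

$27.30


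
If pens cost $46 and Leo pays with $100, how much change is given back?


Start with the amount paid:
$100
Subtract the price:
$100 - $46 = $54

$54


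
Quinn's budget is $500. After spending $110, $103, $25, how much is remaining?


Add up expenses:
$110 + $103 + $25 = $238
Subtract from budget:
$500 - $238 = $262

$262


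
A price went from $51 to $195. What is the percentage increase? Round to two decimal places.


Find the absolute change:
|195 - 51| = 144
Divide by original and multiply by 100:
144 / 51 x 100 = 282.3529...% ≈ 282.35%

282.35%


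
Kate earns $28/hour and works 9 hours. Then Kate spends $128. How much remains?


Calculate earnings:
9 x $28 = $252
Subtract spending:
$252 - $128 = $124

$124


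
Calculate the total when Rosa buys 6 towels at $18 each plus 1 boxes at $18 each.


Cost of towels:
6 x $18 = $108
Cost of boxes:
1 x $18 = $18
Add both:
$108 + $18 = $126

$126


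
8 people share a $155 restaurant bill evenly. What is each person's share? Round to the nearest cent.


Total bill: $155
Number of people: 8
Each pays: $155 / 8 = $19.375 ≈ $19.38

$19.38


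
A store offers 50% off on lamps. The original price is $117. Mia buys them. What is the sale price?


Calculate the discount amount:
50% of $117 = $58.50
Subtract from original:
$117 - $58.50 = $58.50

$58.50


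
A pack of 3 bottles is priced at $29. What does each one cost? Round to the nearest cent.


Total cost: $29
Number of items: 3
Unit price: $29 / 3 = $9.6666... ≈ $9.67

$9.67


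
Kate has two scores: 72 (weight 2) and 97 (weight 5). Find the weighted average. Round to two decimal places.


Weighted sum:
2 x 72 + 5 x 97 = 629
Total weight:
2 + 5 = 7
Weighted average:
629 / 7 = 89.8571... ≈ 89.86

89.86


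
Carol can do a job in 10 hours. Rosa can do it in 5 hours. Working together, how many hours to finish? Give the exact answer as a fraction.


Carol's rate: 1/10 of the job per hour
Rosa's rate: 1/5 of the job per hour
Combined rate: 1/10 + 1/5 = 3/10 per hour
Time = 1 / (3/10) = 10/3 hours (≈ 3.33 hours)

10/3 hours


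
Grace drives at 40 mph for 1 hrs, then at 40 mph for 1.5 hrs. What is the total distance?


Leg 1 distance:
40 x 1 = 40 miles
Leg 2 distance:
40 x 1.5 = 60 miles
Total distance:
40 + 60 = 100 miles

100 miles


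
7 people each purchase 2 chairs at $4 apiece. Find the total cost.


Cost per person:
2 x $4 = $8
Group total:
7 x $8 = $56

$56


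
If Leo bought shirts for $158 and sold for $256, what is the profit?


Selling price = $256
Cost price = $158
Profit = selling price - cost price:
Profit = $256 - $158 = $98

$98


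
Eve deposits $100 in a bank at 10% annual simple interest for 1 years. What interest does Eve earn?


Use the formula I = P x R x T / 100
P x R x T = 100 x 10 x 1 = 1000
I = 1000 / 100 = $10

$10


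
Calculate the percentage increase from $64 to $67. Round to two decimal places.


Find the absolute change:
|67 - 64| = 3
Divide by original and multiply by 100:
3 / 64 x 100 = 4.6875% ≈ 4.69%

4.69%


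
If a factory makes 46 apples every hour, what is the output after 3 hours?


Production rate: 46 apples per hour
Time: 3 hours
Total: 46 x 3 = 138 apples

138 apples


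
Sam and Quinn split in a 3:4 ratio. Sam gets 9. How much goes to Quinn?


Find the multiplier:
9 / 3 = 3
Apply to Quinn's share:
4 x 3 = 12

12


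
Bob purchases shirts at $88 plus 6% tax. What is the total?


Calculate the tax:
6% of $88 = $5.28
Add tax to price:
$88 + $5.28 = $93.28

$93.28


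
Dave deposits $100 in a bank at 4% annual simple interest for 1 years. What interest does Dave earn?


Use the formula I = P x R x T / 100
P x R x T = 100 x 4 x 1 = 400
I = 400 / 100 = $4

$4


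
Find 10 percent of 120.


Convert percentage to decimal:
10% = 0.1
Multiply:
120 x 0.1 = 12

12


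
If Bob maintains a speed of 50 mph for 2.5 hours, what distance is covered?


Use the formula: distance = speed x time
Speed = 50 mph, Time = 2.5 hours
50 x 2.5 = 125 miles

125 miles


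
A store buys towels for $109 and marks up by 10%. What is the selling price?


Calculate the markup amount:
10% of $109 = $10.90
Add to cost:
$109 + $10.90 = $119.90

$119.90


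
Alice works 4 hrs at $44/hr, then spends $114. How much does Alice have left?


Calculate earnings:
4 x $44 = $176
Subtract spending:
$176 - $114 = $62

$62


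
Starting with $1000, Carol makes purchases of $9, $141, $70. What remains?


Add up expenses:
$9 + $141 + $70 = $220
Subtract from budget:
$1000 - $220 = $780

$780


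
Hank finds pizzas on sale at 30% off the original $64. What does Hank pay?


Calculate the discount amount:
30% of $64 = $19.20
Subtract from original:
$64 - $19.20 = $44.80

$44.80


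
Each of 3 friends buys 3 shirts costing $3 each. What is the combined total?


Cost per person:
3 x $3 = $9
Group total:
3 x $9 = $27

$27


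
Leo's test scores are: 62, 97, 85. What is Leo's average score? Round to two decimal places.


Add the scores:
62 + 97 + 85 = 244
Divide by the number of tests:
244 / 3 = 81.3333... ≈ 81.33

81.33


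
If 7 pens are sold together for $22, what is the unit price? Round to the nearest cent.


Total cost: $22
Number of items: 7
Unit price: $22 / 7 = $3.1428... ≈ $3.14

$3.14


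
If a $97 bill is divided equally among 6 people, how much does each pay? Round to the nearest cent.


Total bill: $97
Number of people: 6
Each pays: $97 / 6 = $16.1666... ≈ $16.17

$16.17


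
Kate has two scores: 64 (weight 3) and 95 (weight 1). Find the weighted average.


Weighted sum:
3 x 64 + 1 x 95 = 287
Total weight:
3 + 1 = 4
Weighted average:
287 / 4 = 71.75

71.75


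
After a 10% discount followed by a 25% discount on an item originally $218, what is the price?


First discount:
10% of $218 = $21.80
Price after first discount:
$218 - $21.80 = $196.20
Second discount:
25% of $196.20 = $49.05
Final price:
$196.20 - $49.05 = $147.15

$147.15


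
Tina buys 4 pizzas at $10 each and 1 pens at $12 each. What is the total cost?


Cost of pizzas:
4 x $10 = $40
Cost of pens:
1 x $12 = $12
Add both:
$40 + $12 = $52

$52


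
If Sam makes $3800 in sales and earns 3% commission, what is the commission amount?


Convert rate to decimal:
3% = 0.03
Multiply by sales:
$3800 x 0.03 = $114

$114


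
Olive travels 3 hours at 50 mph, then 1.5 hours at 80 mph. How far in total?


Leg 1 distance:
50 x 3 = 150 miles
Leg 2 distance:
80 x 1.5 = 120 miles
Total distance:
150 + 120 = 270 miles

270 miles


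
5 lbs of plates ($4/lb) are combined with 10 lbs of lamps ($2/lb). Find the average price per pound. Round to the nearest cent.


Cost of plates:
5 x $4 = $20
Cost of lamps:
10 x $2 = $20
Total cost: $20 + $20 = $40
Total weight: 15 lbs
Average: $40 / 15 = $2.6666... ≈ $2.67/lb

$2.67/lb


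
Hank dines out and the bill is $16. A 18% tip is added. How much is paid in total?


Calculate the tip:
18% of $16 = $2.88
Add tip to meal cost:
$16 + $2.88 = $18.88

$18.88


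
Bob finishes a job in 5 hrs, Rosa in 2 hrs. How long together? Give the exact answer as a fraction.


Bob's rate: 1/5 of the job per hour
Rosa's rate: 1/2 of the job per hour
Combined rate: 1/5 + 1/2 = 7/10 per hour
Time = 1 / (7/10) = 10/7 hours (≈ 1.43 hours)

10/7 hours


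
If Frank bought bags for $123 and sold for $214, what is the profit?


Selling price = $214
Cost price = $123
Profit = selling price - cost price:
Profit = $214 - $123 = $91

$91


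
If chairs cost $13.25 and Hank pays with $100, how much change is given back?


Start with the amount paid:
$100
Subtract the price:
$100 - $13.25 = $86.75

$86.75


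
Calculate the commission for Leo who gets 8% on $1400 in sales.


Convert rate to decimal:
8% = 0.08
Multiply by sales:
$1400 x 0.08 = $112

$112


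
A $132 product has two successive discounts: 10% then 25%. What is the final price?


First discount:
10% of $132 = $13.20
Price after first discount:
$132 - $13.20 = $118.80
Second discount:
25% of $118.80 = $29.70
Final price:
$118.80 - $29.70 = $89.10

$89.10


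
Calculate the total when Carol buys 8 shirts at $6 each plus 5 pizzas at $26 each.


Cost of shirts:
8 x $6 = $48
Cost of pizzas:
5 x $26 = $130
Add both:
$48 + $130 = $178

$178


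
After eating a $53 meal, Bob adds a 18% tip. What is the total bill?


Calculate the tip:
18% of $53 = $9.54
Add tip to meal cost:
$53 + $9.54 = $62.54

$62.54


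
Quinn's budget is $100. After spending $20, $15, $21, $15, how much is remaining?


Add up expenses:
$20 + $15 + $21 + $15 = $71
Subtract from budget:
$100 - $71 = $29

$29


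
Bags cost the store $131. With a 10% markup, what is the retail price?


Calculate the markup amount:
10% of $131 = $13.10
Add to cost:
$131 + $13.10 = $144.10

$144.10


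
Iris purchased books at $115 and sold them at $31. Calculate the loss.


Selling price = $31
Cost price = $115
Loss = cost price - selling price:
Loss = $115 - $31 = $84

$84


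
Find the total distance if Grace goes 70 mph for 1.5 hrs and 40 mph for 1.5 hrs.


Leg 1 distance:
70 x 1.5 = 105 miles
Leg 2 distance:
40 x 1.5 = 60 miles
Total distance:
105 + 60 = 165 miles

165 miles


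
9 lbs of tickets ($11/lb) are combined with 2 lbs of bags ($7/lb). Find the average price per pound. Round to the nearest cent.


Cost of tickets:
9 x $11 = $99
Cost of bags:
2 x $7 = $14
Total cost: $99 + $14 = $113
Total weight: 11 lbs
Average: $113 / 11 = $10.2727... ≈ $10.27/lb

$10.27/lb
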